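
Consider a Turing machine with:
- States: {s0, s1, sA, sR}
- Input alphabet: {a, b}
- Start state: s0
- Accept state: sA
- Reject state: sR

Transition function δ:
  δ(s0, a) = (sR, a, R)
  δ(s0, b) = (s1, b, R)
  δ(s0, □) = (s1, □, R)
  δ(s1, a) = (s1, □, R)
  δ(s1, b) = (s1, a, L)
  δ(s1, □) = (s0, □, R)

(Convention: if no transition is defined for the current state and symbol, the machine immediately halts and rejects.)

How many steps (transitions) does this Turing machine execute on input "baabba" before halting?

Execution trace:
Initial: [s0]baabba
Step 1: δ(s0, b) = (s1, b, R) → b[s1]aabba
Step 2: δ(s1, a) = (s1, □, R) → b□[s1]abba
Step 3: δ(s1, a) = (s1, □, R) → b□□[s1]bba
Step 4: δ(s1, b) = (s1, a, L) → b□[s1]□aba
Step 5: δ(s1, □) = (s0, □, R) → b□□[s0]aba
Step 6: δ(s0, a) = (sR, a, R) → b□□a[sR]ba

The machine reaches the reject state sR and halts.

The machine executed 6 steps before halting.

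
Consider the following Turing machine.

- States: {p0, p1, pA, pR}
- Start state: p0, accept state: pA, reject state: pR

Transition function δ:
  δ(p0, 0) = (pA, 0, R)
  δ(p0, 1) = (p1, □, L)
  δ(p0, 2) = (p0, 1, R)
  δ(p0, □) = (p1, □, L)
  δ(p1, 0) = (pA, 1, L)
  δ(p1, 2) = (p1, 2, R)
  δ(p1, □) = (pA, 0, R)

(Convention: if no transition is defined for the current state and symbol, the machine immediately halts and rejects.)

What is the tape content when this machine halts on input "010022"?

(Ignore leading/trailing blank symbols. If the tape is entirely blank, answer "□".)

Execution trace:
Initial: [p0]010022
Step 1: δ(p0, 0) = (pA, 0, R) → 0[pA]10022

The machine reaches the accept state pA and halts.

Final tape (ignoring leading/trailing blanks): 010022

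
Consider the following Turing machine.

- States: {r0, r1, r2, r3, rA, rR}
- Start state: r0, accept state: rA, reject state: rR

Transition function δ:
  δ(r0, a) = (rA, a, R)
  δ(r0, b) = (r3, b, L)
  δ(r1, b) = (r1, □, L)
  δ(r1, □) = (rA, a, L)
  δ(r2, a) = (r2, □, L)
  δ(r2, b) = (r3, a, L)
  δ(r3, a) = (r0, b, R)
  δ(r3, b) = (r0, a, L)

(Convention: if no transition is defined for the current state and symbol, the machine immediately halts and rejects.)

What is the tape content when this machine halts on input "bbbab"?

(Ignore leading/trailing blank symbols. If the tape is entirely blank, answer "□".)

Execution trace:
Initial: [r0]bbbab
Step 1: δ(r0, b) = (r3, b, L) → [r3]□bbbab

No transition is defined for δ(r3, □). By convention the machine halts and rejects.

Final tape (ignoring leading/trailing blanks): bbbab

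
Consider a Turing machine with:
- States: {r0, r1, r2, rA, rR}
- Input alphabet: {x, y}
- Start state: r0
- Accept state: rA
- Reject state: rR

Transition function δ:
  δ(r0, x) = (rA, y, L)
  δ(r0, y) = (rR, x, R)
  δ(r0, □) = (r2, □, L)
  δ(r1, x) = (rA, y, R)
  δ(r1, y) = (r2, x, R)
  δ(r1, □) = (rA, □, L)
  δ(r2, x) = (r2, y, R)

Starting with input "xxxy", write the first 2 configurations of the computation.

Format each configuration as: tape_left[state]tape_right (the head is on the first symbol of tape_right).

Transitions applied:
Step 1: δ(r0, x) = (rA, y, L)

The first 2 configurations are:
[r0]xxxy ⊢ [rA]□yxxy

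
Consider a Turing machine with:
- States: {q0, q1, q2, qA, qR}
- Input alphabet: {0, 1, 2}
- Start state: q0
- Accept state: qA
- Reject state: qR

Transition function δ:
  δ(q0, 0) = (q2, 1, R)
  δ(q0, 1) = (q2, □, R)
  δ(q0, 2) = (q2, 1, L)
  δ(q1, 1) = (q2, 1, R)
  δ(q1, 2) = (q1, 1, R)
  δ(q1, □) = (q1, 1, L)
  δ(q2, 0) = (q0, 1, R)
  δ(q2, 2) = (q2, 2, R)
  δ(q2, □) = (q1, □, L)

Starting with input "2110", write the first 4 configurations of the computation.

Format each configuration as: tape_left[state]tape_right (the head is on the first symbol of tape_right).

Transitions applied:
Step 1: δ(q0, 2) = (q2, 1, L)
Step 2: δ(q2, □) = (q1, □, L)
Step 3: δ(q1, □) = (q1, 1, L)

The first 4 configurations are:
[q0]2110 ⊢ [q2]□1110 ⊢ [q1]□□1110 ⊢ [q1]□1□1110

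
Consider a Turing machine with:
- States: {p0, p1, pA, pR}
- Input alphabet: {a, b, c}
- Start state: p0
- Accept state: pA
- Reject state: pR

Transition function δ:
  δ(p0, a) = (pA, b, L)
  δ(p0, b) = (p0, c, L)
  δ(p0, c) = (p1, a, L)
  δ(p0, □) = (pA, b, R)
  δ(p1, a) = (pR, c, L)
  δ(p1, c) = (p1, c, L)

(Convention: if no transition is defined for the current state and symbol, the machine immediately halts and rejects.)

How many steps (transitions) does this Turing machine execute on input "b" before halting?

Execution trace:
Initial: [p0]b
Step 1: δ(p0, b) = (p0, c, L) → [p0]□c
Step 2: δ(p0, □) = (pA, b, R) → b[pA]c

The machine reaches the accept state pA and halts.

The machine executed 2 steps before halting.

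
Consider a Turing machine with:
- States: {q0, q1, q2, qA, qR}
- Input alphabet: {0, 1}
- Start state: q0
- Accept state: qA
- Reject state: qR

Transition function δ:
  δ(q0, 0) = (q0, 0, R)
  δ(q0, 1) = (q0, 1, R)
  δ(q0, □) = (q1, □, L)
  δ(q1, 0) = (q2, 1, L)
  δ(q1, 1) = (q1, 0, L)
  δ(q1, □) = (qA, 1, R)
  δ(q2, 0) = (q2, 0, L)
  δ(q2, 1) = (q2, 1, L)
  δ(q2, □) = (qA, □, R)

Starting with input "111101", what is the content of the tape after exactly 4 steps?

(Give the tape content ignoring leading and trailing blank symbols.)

Execution trace:
Initial: [q0]111101
Step 1: δ(q0, 1) = (q0, 1, R) → 1[q0]11101
Step 2: δ(q0, 1) = (q0, 1, R) → 11[q0]1101
Step 3: δ(q0, 1) = (q0, 1, R) → 111[q0]101
Step 4: δ(q0, 1) = (q0, 1, R) → 1111[q0]01

After 4 steps, the tape (ignoring leading/trailing blanks) is: 111101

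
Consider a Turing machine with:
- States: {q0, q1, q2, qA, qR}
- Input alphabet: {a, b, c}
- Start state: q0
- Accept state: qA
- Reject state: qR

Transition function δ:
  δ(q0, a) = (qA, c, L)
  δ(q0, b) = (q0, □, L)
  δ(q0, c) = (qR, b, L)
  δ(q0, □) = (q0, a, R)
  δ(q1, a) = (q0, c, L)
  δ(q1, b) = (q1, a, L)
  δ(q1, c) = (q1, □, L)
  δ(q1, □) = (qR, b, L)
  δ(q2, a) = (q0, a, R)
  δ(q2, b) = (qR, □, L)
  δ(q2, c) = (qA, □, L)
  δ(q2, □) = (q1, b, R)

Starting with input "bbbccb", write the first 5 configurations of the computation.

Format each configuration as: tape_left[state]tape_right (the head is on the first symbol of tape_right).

Transitions applied:
Step 1: δ(q0, b) = (q0, □, L)
Step 2: δ(q0, □) = (q0, a, R)
Step 3: δ(q0, □) = (q0, a, R)
Step 4: δ(q0, b) = (q0, □, L)

The first 5 configurations are:
[q0]bbbccb ⊢ [q0]□□bbccb ⊢ a[q0]□bbccb ⊢ aa[q0]bbccb ⊢ a[q0]a□bccb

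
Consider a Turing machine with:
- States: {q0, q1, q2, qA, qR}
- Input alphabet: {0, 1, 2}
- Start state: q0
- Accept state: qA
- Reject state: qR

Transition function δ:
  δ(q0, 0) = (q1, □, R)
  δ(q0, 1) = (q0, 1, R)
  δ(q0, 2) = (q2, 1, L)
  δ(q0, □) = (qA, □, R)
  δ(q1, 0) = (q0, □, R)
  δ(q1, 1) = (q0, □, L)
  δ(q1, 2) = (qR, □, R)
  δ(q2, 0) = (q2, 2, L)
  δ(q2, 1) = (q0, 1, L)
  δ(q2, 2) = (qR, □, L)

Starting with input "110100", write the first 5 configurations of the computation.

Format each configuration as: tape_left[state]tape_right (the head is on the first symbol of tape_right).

Transitions applied:
Step 1: δ(q0, 1) = (q0, 1, R)
Step 2: δ(q0, 1) = (q0, 1, R)
Step 3: δ(q0, 0) = (q1, □, R)
Step 4: δ(q1, 1) = (q0, □, L)

The first 5 configurations are:
[q0]110100 ⊢ 1[q0]10100 ⊢ 11[q0]0100 ⊢ 11□[q1]100 ⊢ 11[q0]□□00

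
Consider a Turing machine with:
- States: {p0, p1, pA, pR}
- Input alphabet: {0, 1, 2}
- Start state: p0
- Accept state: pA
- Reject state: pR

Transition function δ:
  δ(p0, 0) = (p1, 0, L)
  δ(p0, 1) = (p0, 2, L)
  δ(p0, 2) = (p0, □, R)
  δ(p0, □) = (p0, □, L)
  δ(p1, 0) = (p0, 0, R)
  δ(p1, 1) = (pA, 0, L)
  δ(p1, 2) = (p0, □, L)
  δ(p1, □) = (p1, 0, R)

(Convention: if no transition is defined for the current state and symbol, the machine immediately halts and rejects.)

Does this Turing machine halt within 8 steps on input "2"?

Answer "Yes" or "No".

Execution trace:
Initial: [p0]2
Step 1: δ(p0, 2) = (p0, □, R) → □[p0]□
Step 2: δ(p0, □) = (p0, □, L) → [p0]□□
Step 3: δ(p0, □) = (p0, □, L) → [p0]□□□
Step 4: δ(p0, □) = (p0, □, L) → [p0]□□□□
Step 5: δ(p0, □) = (p0, □, L) → [p0]□□□□□
Step 6: δ(p0, □) = (p0, □, L) → [p0]□□□□□□
Step 7: δ(p0, □) = (p0, □, L) → [p0]□□□□□□□
Step 8: δ(p0, □) = (p0, □, L) → [p0]□□□□□□□□

The machine has not reached a halting state after 8 steps.
The machine did not halt within the 8-step bound.

Answer: No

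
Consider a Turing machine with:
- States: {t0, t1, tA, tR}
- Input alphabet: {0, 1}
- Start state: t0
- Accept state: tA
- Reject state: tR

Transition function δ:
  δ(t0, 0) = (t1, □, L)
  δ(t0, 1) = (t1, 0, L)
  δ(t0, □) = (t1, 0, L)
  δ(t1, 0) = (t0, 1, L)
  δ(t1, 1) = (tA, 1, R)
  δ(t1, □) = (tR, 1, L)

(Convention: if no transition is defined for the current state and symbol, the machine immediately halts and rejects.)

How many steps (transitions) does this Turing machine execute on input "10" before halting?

Execution trace:
Initial: [t0]10
Step 1: δ(t0, 1) = (t1, 0, L) → [t1]□00
Step 2: δ(t1, □) = (tR, 1, L) → [tR]□100

The machine reaches the reject state tR and halts.

The machine executed 2 steps before halting.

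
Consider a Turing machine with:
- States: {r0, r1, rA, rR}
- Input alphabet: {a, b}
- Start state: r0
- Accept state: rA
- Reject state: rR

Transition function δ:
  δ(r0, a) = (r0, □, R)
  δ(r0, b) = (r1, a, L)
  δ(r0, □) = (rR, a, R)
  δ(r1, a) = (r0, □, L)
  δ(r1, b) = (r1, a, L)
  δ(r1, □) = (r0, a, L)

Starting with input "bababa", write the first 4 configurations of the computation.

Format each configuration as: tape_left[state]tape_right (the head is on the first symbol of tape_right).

Transitions applied:
Step 1: δ(r0, b) = (r1, a, L)
Step 2: δ(r1, □) = (r0, a, L)
Step 3: δ(r0, □) = (rR, a, R)

The first 4 configurations are:
[r0]bababa ⊢ [r1]□aababa ⊢ [r0]□aaababa ⊢ a[rR]aaababa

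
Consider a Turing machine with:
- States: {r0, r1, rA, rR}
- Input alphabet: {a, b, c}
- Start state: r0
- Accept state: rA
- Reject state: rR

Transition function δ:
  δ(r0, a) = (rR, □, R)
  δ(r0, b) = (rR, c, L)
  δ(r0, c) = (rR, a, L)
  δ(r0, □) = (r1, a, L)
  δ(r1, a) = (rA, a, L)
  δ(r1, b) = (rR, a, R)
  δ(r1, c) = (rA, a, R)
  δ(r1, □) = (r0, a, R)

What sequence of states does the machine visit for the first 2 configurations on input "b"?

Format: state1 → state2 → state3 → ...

Execution trace:
Initial: [r0]b
Step 1: δ(r0, b) = (rR, c, L) → [rR]□c

The machine reaches the reject state rR and halts.

State sequence: r0 → rR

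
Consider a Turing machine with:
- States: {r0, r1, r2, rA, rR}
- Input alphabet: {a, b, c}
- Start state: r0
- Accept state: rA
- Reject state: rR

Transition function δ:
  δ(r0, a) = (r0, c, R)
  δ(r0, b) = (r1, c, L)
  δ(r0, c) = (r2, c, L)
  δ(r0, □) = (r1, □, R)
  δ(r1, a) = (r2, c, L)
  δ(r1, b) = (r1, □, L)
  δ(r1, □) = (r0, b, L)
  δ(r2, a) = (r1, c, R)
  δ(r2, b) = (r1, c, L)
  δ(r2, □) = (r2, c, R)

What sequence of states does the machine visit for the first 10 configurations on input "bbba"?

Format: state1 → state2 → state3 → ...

Execution trace:
Initial: [r0]bbba
Step 1: δ(r0, b) = (r1, c, L) → [r1]□cbba
Step 2: δ(r1, □) = (r0, b, L) → [r0]□bcbba
Step 3: δ(r0, □) = (r1, □, R) → □[r1]bcbba
Step 4: δ(r1, b) = (r1, □, L) → [r1]□□cbba
Step 5: δ(r1, □) = (r0, b, L) → [r0]□b□cbba
Step 6: δ(r0, □) = (r1, □, R) → □[r1]b□cbba
Step 7: δ(r1, b) = (r1, □, L) → [r1]□□□cbba
Step 8: δ(r1, □) = (r0, b, L) → [r0]□b□□cbba
Step 9: δ(r0, □) = (r1, □, R) → □[r1]b□□cbba

State sequence: r0 → r1 → r0 → r1 → r1 → r0 → r1 → r1 → r0 → r1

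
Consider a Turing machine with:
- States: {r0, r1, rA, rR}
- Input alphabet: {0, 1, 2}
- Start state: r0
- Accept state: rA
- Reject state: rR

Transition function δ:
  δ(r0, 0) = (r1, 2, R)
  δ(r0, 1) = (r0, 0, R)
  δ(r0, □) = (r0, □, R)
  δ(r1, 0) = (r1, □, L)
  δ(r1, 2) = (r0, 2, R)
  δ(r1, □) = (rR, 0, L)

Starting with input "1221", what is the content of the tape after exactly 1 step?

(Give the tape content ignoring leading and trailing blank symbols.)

Execution trace:
Initial: [r0]1221
Step 1: δ(r0, 1) = (r0, 0, R) → 0[r0]221

No transition is defined for δ(r0, 2). By convention the machine halts and rejects.

After 1 step, the tape (ignoring leading/trailing blanks) is: 0221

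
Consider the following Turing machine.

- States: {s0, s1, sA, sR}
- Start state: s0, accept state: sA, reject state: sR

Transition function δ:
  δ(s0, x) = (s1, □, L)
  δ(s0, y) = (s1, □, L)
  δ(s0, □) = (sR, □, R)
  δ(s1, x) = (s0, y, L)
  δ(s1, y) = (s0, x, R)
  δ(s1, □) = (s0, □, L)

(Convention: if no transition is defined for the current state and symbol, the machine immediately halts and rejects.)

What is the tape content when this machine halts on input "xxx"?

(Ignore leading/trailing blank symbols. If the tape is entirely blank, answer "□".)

Execution trace:
Initial: [s0]xxx
Step 1: δ(s0, x) = (s1, □, L) → [s1]□□xx
Step 2: δ(s1, □) = (s0, □, L) → [s0]□□□xx
Step 3: δ(s0, □) = (sR, □, R) → □[sR]□□xx

The machine reaches the reject state sR and halts.

Final tape (ignoring leading/trailing blanks): xx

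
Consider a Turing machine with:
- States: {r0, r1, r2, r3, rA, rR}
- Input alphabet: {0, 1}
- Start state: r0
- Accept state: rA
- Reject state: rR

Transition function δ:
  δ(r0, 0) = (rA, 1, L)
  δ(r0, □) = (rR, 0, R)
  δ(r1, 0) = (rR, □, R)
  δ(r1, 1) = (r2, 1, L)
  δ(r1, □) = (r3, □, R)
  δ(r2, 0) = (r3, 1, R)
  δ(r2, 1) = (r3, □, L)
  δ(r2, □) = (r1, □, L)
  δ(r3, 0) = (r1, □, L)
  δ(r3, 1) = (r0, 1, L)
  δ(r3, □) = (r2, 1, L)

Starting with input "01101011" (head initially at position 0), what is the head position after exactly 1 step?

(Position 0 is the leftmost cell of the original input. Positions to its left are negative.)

Execution trace (head position shown):
Step 0: [r0]01101011  (head at position 0)
Step 1: move left → [rA]□11101011  (head at position -1)

After 1 step, the head is at position -1.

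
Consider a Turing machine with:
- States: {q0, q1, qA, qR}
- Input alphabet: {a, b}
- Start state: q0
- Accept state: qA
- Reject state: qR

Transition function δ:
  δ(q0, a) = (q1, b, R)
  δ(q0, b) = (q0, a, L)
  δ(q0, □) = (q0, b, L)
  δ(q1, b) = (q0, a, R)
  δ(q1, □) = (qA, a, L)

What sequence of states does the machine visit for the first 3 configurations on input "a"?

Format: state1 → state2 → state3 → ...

Execution trace:
Initial: [q0]a
Step 1: δ(q0, a) = (q1, b, R) → b[q1]□
Step 2: δ(q1, □) = (qA, a, L) → [qA]ba

The machine reaches the accept state qA and halts.

State sequence: q0 → q1 → qA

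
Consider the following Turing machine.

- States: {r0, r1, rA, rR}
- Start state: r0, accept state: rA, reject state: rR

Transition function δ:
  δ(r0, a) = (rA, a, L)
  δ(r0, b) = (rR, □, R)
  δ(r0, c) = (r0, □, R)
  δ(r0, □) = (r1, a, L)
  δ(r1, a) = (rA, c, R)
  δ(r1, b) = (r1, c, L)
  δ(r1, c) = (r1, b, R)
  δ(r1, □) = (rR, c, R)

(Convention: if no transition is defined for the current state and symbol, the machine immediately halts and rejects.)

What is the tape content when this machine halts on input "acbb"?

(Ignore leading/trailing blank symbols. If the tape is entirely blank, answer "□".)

Execution trace:
Initial: [r0]acbb
Step 1: δ(r0, a) = (rA, a, L) → [rA]□acbb

The machine reaches the accept state rA and halts.

Final tape (ignoring leading/trailing blanks): acbb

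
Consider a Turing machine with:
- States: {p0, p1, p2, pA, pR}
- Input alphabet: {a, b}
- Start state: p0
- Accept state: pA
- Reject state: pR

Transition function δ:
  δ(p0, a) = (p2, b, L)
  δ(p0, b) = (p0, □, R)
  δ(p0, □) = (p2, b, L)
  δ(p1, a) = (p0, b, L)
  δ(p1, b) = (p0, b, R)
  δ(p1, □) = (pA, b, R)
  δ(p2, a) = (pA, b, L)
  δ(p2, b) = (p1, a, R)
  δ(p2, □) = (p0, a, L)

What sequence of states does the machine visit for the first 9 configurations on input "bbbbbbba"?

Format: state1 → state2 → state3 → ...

Execution trace:
Initial: [p0]bbbbbbba
Step 1: δ(p0, b) = (p0, □, R) → □[p0]bbbbbba
Step 2: δ(p0, b) = (p0, □, R) → □□[p0]bbbbba
Step 3: δ(p0, b) = (p0, □, R) → □□□[p0]bbbba
Step 4: δ(p0, b) = (p0, □, R) → □□□□[p0]bbba
Step 5: δ(p0, b) = (p0, □, R) → □□□□□[p0]bba
Step 6: δ(p0, b) = (p0, □, R) → □□□□□□[p0]ba
Step 7: δ(p0, b) = (p0, □, R) → □□□□□□□[p0]a
Step 8: δ(p0, a) = (p2, b, L) → □□□□□□[p2]□b

State sequence: p0 → p0 → p0 → p0 → p0 → p0 → p0 → p0 → p2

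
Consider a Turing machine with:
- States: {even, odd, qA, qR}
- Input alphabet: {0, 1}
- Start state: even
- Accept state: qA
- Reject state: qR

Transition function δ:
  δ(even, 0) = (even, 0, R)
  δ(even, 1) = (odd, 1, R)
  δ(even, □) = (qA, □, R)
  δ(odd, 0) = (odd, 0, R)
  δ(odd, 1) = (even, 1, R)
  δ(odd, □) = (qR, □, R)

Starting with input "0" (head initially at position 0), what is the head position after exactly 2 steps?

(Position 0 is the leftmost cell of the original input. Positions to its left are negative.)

Execution trace (head position shown):
Step 0: [even]0  (head at position 0)
Step 1: move right → 0[even]□  (head at position 1)
Step 2: move right → 0□[qA]□  (head at position 2)

After 2 steps, the head is at position 2.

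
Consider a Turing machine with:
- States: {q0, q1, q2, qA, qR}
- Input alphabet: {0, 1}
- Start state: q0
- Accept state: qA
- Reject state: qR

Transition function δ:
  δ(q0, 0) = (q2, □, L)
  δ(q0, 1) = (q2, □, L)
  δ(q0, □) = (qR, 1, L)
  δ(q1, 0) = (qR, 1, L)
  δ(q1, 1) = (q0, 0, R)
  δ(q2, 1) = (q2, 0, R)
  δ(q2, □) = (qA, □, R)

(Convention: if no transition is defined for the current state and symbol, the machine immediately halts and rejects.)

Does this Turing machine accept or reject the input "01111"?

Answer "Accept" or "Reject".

Execution trace:
Initial: [q0]01111
Step 1: δ(q0, 0) = (q2, □, L) → [q2]□□1111
Step 2: δ(q2, □) = (qA, □, R) → □[qA]□1111

The machine reaches the accept state qA and halts.

Answer: Accept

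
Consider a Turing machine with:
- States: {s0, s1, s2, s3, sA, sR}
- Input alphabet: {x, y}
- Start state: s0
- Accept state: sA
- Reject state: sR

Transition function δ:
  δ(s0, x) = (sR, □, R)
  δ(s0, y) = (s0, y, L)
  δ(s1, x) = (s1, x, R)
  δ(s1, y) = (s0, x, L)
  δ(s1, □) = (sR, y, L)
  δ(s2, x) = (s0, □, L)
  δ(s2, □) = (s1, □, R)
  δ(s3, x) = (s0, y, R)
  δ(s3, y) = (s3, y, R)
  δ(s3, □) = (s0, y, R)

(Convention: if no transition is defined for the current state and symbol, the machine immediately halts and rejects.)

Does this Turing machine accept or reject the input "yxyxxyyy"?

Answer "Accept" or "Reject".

Execution trace:
Initial: [s0]yxyxxyyy
Step 1: δ(s0, y) = (s0, y, L) → [s0]□yxyxxyyy

No transition is defined for δ(s0, □). By convention the machine halts and rejects.

Answer: Reject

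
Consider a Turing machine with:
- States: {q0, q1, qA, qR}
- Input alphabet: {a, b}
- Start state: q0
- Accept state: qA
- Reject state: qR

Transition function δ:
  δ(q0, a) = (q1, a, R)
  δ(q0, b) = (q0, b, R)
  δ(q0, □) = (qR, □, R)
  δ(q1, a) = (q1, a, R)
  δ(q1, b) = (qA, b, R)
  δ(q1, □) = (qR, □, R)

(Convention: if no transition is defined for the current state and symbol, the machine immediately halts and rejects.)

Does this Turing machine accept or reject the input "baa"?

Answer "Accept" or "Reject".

Execution trace:
Initial: [q0]baa
Step 1: δ(q0, b) = (q0, b, R) → b[q0]aa
Step 2: δ(q0, a) = (q1, a, R) → ba[q1]a
Step 3: δ(q1, a) = (q1, a, R) → baa[q1]□
Step 4: δ(q1, □) = (qR, □, R) → baa□[qR]□

The machine reaches the reject state qR and halts.

Answer: Reject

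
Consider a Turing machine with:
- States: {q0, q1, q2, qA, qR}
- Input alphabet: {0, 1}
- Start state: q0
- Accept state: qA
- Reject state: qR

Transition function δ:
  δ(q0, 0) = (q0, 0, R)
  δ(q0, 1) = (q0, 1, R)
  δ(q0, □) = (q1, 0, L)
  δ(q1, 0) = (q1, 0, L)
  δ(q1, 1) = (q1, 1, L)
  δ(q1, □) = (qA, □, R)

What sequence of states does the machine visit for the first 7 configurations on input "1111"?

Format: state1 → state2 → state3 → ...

Execution trace:
Initial: [q0]1111
Step 1: δ(q0, 1) = (q0, 1, R) → 1[q0]111
Step 2: δ(q0, 1) = (q0, 1, R) → 11[q0]11
Step 3: δ(q0, 1) = (q0, 1, R) → 111[q0]1
Step 4: δ(q0, 1) = (q0, 1, R) → 1111[q0]□
Step 5: δ(q0, □) = (q1, 0, L) → 111[q1]10
Step 6: δ(q1, 1) = (q1, 1, L) → 11[q1]110

State sequence: q0 → q0 → q0 → q0 → q0 → q1 → q1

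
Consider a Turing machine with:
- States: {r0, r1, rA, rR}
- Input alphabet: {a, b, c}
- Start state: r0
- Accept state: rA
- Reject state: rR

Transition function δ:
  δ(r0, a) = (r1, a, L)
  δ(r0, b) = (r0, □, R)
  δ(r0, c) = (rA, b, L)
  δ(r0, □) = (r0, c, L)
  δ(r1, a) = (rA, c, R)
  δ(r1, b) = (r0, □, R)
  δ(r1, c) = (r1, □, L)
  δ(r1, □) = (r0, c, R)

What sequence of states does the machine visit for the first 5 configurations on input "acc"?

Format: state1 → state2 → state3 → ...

Execution trace:
Initial: [r0]acc
Step 1: δ(r0, a) = (r1, a, L) → [r1]□acc
Step 2: δ(r1, □) = (r0, c, R) → c[r0]acc
Step 3: δ(r0, a) = (r1, a, L) → [r1]cacc
Step 4: δ(r1, c) = (r1, □, L) → [r1]□□acc

State sequence: r0 → r1 → r0 → r1 → r1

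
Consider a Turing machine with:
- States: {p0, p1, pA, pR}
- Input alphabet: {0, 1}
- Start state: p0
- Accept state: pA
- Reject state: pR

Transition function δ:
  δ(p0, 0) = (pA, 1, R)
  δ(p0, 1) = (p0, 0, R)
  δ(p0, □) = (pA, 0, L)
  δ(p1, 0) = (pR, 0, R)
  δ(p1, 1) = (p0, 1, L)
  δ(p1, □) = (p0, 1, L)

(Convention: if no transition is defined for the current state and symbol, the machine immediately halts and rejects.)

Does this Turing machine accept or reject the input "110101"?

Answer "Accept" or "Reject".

Execution trace:
Initial: [p0]110101
Step 1: δ(p0, 1) = (p0, 0, R) → 0[p0]10101
Step 2: δ(p0, 1) = (p0, 0, R) → 00[p0]0101
Step 3: δ(p0, 0) = (pA, 1, R) → 001[pA]101

The machine reaches the accept state pA and halts.

Answer: Accept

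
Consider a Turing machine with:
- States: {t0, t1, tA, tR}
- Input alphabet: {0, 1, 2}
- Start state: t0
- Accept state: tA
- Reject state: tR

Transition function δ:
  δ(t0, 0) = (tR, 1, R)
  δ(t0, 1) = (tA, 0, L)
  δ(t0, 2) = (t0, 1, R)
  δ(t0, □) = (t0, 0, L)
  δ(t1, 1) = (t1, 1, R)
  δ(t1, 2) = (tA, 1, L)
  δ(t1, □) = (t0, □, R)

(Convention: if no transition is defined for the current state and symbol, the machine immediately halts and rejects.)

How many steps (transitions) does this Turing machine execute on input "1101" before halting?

Execution trace:
Initial: [t0]1101
Step 1: δ(t0, 1) = (tA, 0, L) → [tA]□0101

The machine reaches the accept state tA and halts.

The machine executed 1 step before halting.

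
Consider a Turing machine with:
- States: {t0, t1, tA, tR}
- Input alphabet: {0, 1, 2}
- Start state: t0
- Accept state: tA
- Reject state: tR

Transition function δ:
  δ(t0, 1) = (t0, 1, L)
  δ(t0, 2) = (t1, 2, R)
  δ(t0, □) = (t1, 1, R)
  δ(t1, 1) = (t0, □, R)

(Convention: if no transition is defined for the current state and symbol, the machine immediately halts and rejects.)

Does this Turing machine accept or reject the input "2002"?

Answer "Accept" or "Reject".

Execution trace:
Initial: [t0]2002
Step 1: δ(t0, 2) = (t1, 2, R) → 2[t1]002

No transition is defined for δ(t1, 0). By convention the machine halts and rejects.

Answer: Reject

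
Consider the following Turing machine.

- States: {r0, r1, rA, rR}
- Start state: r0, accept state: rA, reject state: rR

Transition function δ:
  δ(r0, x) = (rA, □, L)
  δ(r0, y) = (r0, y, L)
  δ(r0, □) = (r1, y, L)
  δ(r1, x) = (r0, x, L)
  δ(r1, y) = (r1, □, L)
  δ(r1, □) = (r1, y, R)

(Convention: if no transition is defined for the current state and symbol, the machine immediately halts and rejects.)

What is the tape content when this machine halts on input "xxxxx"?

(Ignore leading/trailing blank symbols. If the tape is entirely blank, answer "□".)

Execution trace:
Initial: [r0]xxxxx
Step 1: δ(r0, x) = (rA, □, L) → [rA]□□xxxx

The machine reaches the accept state rA and halts.

Final tape (ignoring leading/trailing blanks): xxxx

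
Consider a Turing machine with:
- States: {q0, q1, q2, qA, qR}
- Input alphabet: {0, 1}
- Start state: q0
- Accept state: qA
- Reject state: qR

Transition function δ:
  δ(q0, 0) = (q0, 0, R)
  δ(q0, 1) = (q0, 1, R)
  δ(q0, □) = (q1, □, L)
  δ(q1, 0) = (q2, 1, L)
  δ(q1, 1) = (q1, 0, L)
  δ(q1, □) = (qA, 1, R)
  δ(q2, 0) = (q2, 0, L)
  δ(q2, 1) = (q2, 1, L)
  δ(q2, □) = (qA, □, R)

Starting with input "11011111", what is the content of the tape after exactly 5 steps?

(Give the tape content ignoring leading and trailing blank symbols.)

Execution trace:
Initial: [q0]11011111
Step 1: δ(q0, 1) = (q0, 1, R) → 1[q0]1011111
Step 2: δ(q0, 1) = (q0, 1, R) → 11[q0]011111
Step 3: δ(q0, 0) = (q0, 0, R) → 110[q0]11111
Step 4: δ(q0, 1) = (q0, 1, R) → 1101[q0]1111
Step 5: δ(q0, 1) = (q0, 1, R) → 11011[q0]111

After 5 steps, the tape (ignoring leading/trailing blanks) is: 11011111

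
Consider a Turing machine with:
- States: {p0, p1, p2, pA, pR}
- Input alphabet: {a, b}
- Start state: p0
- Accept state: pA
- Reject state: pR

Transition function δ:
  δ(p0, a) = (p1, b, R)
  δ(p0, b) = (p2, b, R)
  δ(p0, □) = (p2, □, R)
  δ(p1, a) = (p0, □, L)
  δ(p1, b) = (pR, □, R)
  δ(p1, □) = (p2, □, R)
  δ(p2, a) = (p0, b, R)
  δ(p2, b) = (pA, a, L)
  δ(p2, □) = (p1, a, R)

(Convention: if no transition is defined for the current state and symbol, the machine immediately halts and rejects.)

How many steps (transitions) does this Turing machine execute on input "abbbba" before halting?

Execution trace:
Initial: [p0]abbbba
Step 1: δ(p0, a) = (p1, b, R) → b[p1]bbbba
Step 2: δ(p1, b) = (pR, □, R) → b□[pR]bbba

The machine reaches the reject state pR and halts.

The machine executed 2 steps before halting.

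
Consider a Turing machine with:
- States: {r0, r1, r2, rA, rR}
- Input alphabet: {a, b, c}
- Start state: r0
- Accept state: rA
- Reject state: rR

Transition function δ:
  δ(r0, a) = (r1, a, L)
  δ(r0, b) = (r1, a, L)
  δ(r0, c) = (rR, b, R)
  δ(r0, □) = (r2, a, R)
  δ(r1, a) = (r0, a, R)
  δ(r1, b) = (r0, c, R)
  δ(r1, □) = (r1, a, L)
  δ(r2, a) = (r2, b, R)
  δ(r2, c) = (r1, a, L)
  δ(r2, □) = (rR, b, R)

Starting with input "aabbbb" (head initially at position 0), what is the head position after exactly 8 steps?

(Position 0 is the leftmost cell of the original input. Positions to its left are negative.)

Execution trace (head position shown):
Step 0: [r0]aabbbb  (head at position 0)
Step 1: move left → [r1]□aabbbb  (head at position -1)
Step 2: move left → [r1]□aaabbbb  (head at position -2)
Step 3: move left → [r1]□aaaabbbb  (head at position -3)
Step 4: move left → [r1]□aaaaabbbb  (head at position -4)
Step 5: move left → [r1]□aaaaaabbbb  (head at position -5)
Step 6: move left → [r1]□aaaaaaabbbb  (head at position -6)
Step 7: move left → [r1]□aaaaaaaabbbb  (head at position -7)
Step 8: move left → [r1]□aaaaaaaaabbbb  (head at position -8)

After 8 steps, the head is at position -8.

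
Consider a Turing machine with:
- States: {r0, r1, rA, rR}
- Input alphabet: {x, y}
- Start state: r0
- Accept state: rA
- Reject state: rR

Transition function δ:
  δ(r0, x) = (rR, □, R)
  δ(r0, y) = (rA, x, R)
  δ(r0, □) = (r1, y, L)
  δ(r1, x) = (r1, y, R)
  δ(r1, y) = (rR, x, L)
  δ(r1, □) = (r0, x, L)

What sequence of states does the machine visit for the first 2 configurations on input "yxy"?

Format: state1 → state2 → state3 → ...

Execution trace:
Initial: [r0]yxy
Step 1: δ(r0, y) = (rA, x, R) → x[rA]xy

The machine reaches the accept state rA and halts.

State sequence: r0 → rA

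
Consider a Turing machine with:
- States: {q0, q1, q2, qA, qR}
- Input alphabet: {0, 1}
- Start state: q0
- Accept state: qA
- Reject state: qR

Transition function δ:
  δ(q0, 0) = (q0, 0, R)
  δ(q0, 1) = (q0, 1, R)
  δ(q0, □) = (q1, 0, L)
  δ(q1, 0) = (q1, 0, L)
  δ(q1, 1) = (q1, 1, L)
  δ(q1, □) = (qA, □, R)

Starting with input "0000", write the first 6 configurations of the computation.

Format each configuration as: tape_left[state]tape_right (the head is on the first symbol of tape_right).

Transitions applied:
Step 1: δ(q0, 0) = (q0, 0, R)
Step 2: δ(q0, 0) = (q0, 0, R)
Step 3: δ(q0, 0) = (q0, 0, R)
Step 4: δ(q0, 0) = (q0, 0, R)
Step 5: δ(q0, □) = (q1, 0, L)

The first 6 configurations are:
[q0]0000 ⊢ 0[q0]000 ⊢ 00[q0]00 ⊢ 000[q0]0 ⊢ 0000[q0]□ ⊢ 000[q1]00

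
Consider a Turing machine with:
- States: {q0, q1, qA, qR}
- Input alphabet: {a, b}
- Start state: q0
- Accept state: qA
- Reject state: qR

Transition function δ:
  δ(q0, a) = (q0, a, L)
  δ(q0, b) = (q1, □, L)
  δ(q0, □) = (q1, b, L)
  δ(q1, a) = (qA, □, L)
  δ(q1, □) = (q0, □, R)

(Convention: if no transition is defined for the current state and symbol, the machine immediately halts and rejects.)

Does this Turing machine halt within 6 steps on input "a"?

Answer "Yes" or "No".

Execution trace:
Initial: [q0]a
Step 1: δ(q0, a) = (q0, a, L) → [q0]□a
Step 2: δ(q0, □) = (q1, b, L) → [q1]□ba
Step 3: δ(q1, □) = (q0, □, R) → □[q0]ba
Step 4: δ(q0, b) = (q1, □, L) → [q1]□□a
Step 5: δ(q1, □) = (q0, □, R) → □[q0]□a
Step 6: δ(q0, □) = (q1, b, L) → [q1]□ba

The machine has not reached a halting state after 6 steps.
The machine did not halt within the 6-step bound.

Answer: No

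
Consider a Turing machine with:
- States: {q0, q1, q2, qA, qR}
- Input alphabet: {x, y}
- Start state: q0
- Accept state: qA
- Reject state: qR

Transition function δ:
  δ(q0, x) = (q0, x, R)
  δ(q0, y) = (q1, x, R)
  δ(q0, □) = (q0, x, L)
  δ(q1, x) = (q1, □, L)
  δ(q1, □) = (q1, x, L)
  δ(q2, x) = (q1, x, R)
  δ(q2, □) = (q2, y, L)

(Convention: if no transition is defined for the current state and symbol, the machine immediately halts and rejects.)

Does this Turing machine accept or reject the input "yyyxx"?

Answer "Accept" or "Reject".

Execution trace:
Initial: [q0]yyyxx
Step 1: δ(q0, y) = (q1, x, R) → x[q1]yyxx

No transition is defined for δ(q1, y). By convention the machine halts and rejects.

Answer: Reject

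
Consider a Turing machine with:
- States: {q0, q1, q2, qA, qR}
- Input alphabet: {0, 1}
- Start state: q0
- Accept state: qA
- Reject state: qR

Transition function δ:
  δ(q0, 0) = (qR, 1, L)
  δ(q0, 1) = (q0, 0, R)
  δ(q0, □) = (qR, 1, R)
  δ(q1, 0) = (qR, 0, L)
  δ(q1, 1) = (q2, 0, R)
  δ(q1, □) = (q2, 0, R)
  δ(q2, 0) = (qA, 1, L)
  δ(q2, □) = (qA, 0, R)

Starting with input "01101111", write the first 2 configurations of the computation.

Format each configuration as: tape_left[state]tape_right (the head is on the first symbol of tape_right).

Transitions applied:
Step 1: δ(q0, 0) = (qR, 1, L)

The first 2 configurations are:
[q0]01101111 ⊢ [qR]□11101111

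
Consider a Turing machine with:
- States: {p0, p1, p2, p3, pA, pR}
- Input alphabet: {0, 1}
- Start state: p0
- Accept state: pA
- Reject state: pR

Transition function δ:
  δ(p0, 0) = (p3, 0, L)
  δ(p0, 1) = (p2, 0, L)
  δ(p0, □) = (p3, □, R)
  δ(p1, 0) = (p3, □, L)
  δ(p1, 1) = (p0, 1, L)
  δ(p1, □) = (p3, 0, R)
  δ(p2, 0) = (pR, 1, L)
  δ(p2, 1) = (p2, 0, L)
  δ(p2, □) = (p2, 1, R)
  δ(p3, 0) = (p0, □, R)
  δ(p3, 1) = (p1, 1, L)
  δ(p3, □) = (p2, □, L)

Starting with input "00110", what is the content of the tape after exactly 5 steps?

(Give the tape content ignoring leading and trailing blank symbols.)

Execution trace:
Initial: [p0]00110
Step 1: δ(p0, 0) = (p3, 0, L) → [p3]□00110
Step 2: δ(p3, □) = (p2, □, L) → [p2]□□00110
Step 3: δ(p2, □) = (p2, 1, R) → 1[p2]□00110
Step 4: δ(p2, □) = (p2, 1, R) → 11[p2]00110
Step 5: δ(p2, 0) = (pR, 1, L) → 1[pR]110110

The machine reaches the reject state pR and halts.

After 5 steps, the tape (ignoring leading/trailing blanks) is: 1110110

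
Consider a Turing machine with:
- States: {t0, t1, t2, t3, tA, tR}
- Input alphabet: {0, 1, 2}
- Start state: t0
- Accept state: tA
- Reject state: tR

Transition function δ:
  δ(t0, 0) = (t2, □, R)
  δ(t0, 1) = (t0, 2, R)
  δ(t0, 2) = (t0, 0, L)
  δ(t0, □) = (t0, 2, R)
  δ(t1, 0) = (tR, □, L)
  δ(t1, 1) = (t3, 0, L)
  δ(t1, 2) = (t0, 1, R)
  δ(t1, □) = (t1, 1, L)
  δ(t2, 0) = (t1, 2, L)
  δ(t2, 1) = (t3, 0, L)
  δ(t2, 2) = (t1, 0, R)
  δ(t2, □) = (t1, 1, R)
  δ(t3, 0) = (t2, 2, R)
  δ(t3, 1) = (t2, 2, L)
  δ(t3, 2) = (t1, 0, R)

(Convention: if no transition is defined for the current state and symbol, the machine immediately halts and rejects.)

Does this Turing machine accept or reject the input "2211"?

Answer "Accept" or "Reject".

Execution trace:
Initial: [t0]2211
Step 1: δ(t0, 2) = (t0, 0, L) → [t0]□0211
Step 2: δ(t0, □) = (t0, 2, R) → 2[t0]0211
Step 3: δ(t0, 0) = (t2, □, R) → 2□[t2]211
Step 4: δ(t2, 2) = (t1, 0, R) → 2□0[t1]11
Step 5: δ(t1, 1) = (t3, 0, L) → 2□[t3]001
Step 6: δ(t3, 0) = (t2, 2, R) → 2□2[t2]01
Step 7: δ(t2, 0) = (t1, 2, L) → 2□[t1]221
Step 8: δ(t1, 2) = (t0, 1, R) → 2□1[t0]21
Step 9: δ(t0, 2) = (t0, 0, L) → 2□[t0]101
Step 10: δ(t0, 1) = (t0, 2, R) → 2□2[t0]01
Step 11: δ(t0, 0) = (t2, □, R) → 2□2□[t2]1
Step 12: δ(t2, 1) = (t3, 0, L) → 2□2[t3]□0

No transition is defined for δ(t3, □). By convention the machine halts and rejects.

Answer: Reject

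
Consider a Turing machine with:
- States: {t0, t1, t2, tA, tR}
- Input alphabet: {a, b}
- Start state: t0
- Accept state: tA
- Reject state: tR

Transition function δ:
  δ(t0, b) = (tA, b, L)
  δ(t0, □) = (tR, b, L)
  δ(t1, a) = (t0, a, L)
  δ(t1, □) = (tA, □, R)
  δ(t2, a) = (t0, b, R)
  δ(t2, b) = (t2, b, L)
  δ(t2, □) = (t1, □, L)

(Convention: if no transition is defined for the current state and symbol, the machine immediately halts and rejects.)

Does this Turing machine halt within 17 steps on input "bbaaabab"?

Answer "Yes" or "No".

Execution trace:
Initial: [t0]bbaaabab
Step 1: δ(t0, b) = (tA, b, L) → [tA]□bbaaabab

The machine reaches the accept state tA and halts.
The machine halted after 1 step (within the 17-step bound).

Answer: Yes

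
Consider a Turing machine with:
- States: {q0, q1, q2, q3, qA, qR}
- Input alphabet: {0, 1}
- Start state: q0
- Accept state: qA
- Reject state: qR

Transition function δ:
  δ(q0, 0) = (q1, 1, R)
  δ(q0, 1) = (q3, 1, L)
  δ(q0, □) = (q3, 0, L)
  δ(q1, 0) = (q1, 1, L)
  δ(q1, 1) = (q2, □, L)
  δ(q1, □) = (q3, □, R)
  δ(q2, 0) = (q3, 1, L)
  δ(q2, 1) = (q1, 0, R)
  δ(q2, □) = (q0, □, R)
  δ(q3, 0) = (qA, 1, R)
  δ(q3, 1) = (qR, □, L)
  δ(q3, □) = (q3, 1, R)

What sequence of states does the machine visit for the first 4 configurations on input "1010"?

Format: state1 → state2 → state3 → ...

Execution trace:
Initial: [q0]1010
Step 1: δ(q0, 1) = (q3, 1, L) → [q3]□1010
Step 2: δ(q3, □) = (q3, 1, R) → 1[q3]1010
Step 3: δ(q3, 1) = (qR, □, L) → [qR]1□010

The machine reaches the reject state qR and halts.

State sequence: q0 → q3 → q3 → qR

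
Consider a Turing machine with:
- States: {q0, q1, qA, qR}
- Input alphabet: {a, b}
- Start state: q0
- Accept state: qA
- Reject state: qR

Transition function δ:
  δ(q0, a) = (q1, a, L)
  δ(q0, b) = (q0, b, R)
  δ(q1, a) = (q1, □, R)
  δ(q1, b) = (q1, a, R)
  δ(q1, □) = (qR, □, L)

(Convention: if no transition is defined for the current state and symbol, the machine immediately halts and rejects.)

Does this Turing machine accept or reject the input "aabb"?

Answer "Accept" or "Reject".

Execution trace:
Initial: [q0]aabb
Step 1: δ(q0, a) = (q1, a, L) → [q1]□aabb
Step 2: δ(q1, □) = (qR, □, L) → [qR]□□aabb

The machine reaches the reject state qR and halts.

Answer: Reject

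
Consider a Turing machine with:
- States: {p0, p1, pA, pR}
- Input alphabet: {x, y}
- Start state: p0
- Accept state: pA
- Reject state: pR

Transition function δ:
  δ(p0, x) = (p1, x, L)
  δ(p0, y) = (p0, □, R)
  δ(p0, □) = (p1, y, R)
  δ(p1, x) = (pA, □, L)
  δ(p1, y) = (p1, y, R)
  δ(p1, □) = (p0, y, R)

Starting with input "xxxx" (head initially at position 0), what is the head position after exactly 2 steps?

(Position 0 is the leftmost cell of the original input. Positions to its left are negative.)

Execution trace (head position shown):
Step 0: [p0]xxxx  (head at position 0)
Step 1: move left → [p1]□xxxx  (head at position -1)
Step 2: move right → y[p0]xxxx  (head at position 0)

After 2 steps, the head is at position 0.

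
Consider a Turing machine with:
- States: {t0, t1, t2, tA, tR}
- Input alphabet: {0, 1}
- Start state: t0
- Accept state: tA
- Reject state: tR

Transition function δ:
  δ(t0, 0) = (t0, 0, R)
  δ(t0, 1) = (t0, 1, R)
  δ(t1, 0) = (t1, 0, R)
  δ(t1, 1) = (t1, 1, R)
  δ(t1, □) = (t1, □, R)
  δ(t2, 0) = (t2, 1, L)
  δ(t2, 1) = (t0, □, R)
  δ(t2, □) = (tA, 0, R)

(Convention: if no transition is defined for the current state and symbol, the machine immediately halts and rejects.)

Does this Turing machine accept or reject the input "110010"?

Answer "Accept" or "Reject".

Execution trace:
Initial: [t0]110010
Step 1: δ(t0, 1) = (t0, 1, R) → 1[t0]10010
Step 2: δ(t0, 1) = (t0, 1, R) → 11[t0]0010
Step 3: δ(t0, 0) = (t0, 0, R) → 110[t0]010
Step 4: δ(t0, 0) = (t0, 0, R) → 1100[t0]10
Step 5: δ(t0, 1) = (t0, 1, R) → 11001[t0]0
Step 6: δ(t0, 0) = (t0, 0, R) → 110010[t0]□

No transition is defined for δ(t0, □). By convention the machine halts and rejects.

Answer: Reject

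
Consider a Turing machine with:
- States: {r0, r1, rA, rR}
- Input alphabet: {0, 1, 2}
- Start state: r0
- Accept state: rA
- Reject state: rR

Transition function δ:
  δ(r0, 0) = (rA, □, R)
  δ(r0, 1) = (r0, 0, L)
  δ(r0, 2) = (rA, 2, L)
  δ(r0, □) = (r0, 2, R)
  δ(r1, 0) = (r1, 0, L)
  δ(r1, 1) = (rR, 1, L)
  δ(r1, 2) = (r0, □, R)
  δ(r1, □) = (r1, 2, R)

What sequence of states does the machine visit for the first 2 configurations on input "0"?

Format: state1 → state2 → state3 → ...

Execution trace:
Initial: [r0]0
Step 1: δ(r0, 0) = (rA, □, R) → □[rA]□

The machine reaches the accept state rA and halts.

State sequence: r0 → rA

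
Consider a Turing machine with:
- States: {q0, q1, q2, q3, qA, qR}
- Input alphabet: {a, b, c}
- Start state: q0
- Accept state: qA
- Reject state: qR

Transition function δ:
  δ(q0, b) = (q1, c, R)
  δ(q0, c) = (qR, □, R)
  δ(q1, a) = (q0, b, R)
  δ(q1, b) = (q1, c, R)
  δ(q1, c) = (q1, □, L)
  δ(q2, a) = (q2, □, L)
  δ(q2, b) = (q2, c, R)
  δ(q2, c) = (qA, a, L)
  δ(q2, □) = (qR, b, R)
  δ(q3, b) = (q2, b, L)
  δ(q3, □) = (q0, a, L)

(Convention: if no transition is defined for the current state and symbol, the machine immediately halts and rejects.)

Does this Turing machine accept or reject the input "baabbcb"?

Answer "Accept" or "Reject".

Execution trace:
Initial: [q0]baabbcb
Step 1: δ(q0, b) = (q1, c, R) → c[q1]aabbcb
Step 2: δ(q1, a) = (q0, b, R) → cb[q0]abbcb

No transition is defined for δ(q0, a). By convention the machine halts and rejects.

Answer: Reject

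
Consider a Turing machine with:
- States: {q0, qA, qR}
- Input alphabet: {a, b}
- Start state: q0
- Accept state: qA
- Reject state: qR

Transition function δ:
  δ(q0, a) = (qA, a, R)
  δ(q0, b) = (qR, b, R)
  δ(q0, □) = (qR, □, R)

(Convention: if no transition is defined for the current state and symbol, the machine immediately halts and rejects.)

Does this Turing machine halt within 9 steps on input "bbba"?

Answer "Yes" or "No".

Execution trace:
Initial: [q0]bbba
Step 1: δ(q0, b) = (qR, b, R) → b[qR]bba

The machine reaches the reject state qR and halts.
The machine halted after 1 step (within the 9-step bound).

Answer: Yes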